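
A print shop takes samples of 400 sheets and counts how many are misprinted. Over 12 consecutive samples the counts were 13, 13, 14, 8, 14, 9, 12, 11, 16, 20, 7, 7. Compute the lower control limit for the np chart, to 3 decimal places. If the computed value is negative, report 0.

1.765

p̄ = Σdᵢ / (k·n) = 144 / (12 × 400) = 0.03000
LCL = np̄ − 3·√(np̄(1−p̄)) = 12.0000 − 3 × 3.4117 = 1.7648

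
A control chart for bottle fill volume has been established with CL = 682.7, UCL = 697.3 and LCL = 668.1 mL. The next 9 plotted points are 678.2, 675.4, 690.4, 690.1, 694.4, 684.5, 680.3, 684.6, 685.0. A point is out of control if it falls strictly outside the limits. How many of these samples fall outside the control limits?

0

All 9 points lie within [668.1, 697.3].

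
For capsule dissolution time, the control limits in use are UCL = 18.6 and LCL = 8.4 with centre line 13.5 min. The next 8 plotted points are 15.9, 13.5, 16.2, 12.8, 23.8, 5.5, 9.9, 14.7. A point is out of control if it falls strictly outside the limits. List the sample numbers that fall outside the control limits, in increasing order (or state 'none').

Compare each point to [8.4, 18.6]: sample 5 = 23.8 > UCL; sample 6 = 5.5 < LCL.

5, 6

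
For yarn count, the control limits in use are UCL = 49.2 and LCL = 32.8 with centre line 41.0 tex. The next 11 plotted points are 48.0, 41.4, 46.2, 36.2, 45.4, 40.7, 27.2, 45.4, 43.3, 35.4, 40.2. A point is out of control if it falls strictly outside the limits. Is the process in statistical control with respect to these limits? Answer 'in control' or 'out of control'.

out of control

Compare each point to [32.8, 49.2]: sample 7 = 27.2 < LCL.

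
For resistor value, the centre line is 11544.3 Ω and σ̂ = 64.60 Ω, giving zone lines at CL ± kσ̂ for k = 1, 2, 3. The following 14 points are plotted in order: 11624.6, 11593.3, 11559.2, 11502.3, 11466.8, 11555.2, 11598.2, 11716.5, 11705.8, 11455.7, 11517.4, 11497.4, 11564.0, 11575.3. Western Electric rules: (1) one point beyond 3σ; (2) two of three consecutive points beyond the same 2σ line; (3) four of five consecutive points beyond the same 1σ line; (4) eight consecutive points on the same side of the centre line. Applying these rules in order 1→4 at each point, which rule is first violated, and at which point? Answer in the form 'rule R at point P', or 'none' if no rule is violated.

Zone of each point (C = within 1σ̂, B = 1σ̂–2σ̂, A = 2σ̂–3σ̂, * = beyond 3σ̂; sign = side of CL): 1:+B, 2:+C, 3:+C, 4:-C, 5:-B, 6:+C, 7:+C, 8:+A, 9:+A, 10:-B, 11:-C, 12:-C, 13:+C, 14:+C
Rule 2 (two of three consecutive points beyond the same 2σ limit) is satisfied at point 9.

rule 2 at point 9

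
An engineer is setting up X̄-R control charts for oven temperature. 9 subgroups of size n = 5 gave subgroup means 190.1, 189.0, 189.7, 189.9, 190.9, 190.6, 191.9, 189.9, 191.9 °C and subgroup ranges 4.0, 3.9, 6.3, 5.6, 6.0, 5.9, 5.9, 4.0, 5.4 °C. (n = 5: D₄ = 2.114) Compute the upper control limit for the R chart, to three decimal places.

R̄ = (4.0 + 3.9 + 6.3 + 5.6 + 6.0 + 5.9 + 5.9 + 4.0 + 5.4) / 9 = 47.0000 / 9 = 5.2222
UCL_R = D₄·R̄ = 2.114 × 5.2222 = 11.0398

11.040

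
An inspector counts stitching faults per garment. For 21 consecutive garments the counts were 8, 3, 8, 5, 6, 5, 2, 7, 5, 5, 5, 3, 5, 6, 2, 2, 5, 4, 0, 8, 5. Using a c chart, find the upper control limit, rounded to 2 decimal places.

11.23

c̄ = (8 + 3 + 8 + 5 + 6 + 5 + 2 + 7 + 5 + 5 + 5 + 3 + 5 + 6 + 2 + 2 + 5 + 4 + 0 + 8 + 5) / 21 = 99 / 21 = 4.7143
UCL = c̄ + 3√c̄ = 4.7143 + 3 × √4.7143 = 4.7143 + 3 × 2.1712 = 11.2280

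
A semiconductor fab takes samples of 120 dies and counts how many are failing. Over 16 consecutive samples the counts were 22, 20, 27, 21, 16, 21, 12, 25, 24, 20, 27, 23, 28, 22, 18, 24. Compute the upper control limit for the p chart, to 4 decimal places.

p̄ = Σdᵢ / (k·n) = 350 / (16 × 120) = 0.18229
UCL = p̄ + 3·√(p̄(1−p̄)/n) = 0.18229 + 3 × √(0.18229×0.81771/120) = 0.18229 + 3 × 0.03524 = 0.28803

0.2880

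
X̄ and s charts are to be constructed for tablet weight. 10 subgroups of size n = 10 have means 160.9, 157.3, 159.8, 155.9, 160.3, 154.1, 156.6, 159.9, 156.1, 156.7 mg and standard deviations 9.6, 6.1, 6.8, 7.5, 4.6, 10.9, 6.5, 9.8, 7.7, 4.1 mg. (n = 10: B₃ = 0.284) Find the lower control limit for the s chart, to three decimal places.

2.090

s̄ = (9.6 + 6.1 + 6.8 + 7.5 + 4.6 + 10.9 + 6.5 + 9.8 + 7.7 + 4.1) / 10 = 7.3600
LCL_s = B₃·s̄ = 0.284 × 7.3600 = 2.0902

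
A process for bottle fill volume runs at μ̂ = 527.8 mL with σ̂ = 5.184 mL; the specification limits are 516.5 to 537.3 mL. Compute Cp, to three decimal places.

Cp = (USL − LSL) / (6σ̂) = (537.3 − 516.5) / (6 × 5.184) = 20.8000 / 31.1040 = 0.6687

0.669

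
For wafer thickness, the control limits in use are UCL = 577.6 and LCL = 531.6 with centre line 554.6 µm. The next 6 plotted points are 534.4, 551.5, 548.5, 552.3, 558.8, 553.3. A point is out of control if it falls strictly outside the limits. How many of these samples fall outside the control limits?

All 6 points lie within [531.6, 577.6].

0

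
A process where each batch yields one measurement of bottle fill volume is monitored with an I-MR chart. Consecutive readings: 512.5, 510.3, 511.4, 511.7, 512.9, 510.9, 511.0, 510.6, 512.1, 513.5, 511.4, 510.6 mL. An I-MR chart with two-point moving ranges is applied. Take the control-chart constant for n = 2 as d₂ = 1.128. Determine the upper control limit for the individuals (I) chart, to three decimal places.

514.742

X̄ = (512.5 + 510.3 + 511.4 + 511.7 + 512.9 + 510.9 + 511.0 + 510.6 + 512.1 + 513.5 + 511.4 + 510.6) / 12 = 511.5750
Moving ranges: 2.2, 1.1, 0.3, 1.2, 2.0, 0.1, 0.4, 1.5, 1.4, 2.1, 0.8; M̄R̄ = 13.1000 / 11 = 1.1909
UCL = X̄ + 3·M̄R̄/d₂ = 511.5750 + 3 × 1.1909 / 1.128 = 514.7423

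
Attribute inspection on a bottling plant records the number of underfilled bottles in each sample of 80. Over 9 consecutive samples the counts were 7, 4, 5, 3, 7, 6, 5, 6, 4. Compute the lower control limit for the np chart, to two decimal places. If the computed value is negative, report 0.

0.00

p̄ = Σdᵢ / (k·n) = 47 / (9 × 80) = 0.06528
LCL = np̄ − 3·√(np̄(1−p̄)) = 5.2222 − 3 × 2.2094 = -1.4059 → 0 (negative, so LCL = 0)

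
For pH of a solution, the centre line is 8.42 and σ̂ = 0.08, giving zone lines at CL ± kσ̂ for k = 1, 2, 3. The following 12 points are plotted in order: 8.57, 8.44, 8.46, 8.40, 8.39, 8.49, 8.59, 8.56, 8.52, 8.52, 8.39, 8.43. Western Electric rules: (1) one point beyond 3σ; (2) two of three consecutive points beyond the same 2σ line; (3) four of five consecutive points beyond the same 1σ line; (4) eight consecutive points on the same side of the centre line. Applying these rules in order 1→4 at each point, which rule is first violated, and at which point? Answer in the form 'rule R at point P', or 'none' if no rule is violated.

Zone of each point (C = within 1σ̂, B = 1σ̂–2σ̂, A = 2σ̂–3σ̂, * = beyond 3σ̂; sign = side of CL): 1:+B, 2:+C, 3:+C, 4:-C, 5:-C, 6:+C, 7:+A, 8:+B, 9:+B, 10:+B, 11:-C, 12:+C
Rule 3 (four of five consecutive points beyond the same 1σ limit) is satisfied at point 10.

rule 3 at point 10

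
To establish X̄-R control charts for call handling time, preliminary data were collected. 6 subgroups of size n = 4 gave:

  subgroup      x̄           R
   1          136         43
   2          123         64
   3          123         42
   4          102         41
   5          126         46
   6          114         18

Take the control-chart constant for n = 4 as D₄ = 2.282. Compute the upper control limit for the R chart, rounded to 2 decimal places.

R̄ = (43 + 64 + 42 + 41 + 46 + 18) / 6 = 254.0000 / 6 = 42.3333
UCL_R = D₄·R̄ = 2.282 × 42.3333 = 96.6047

96.60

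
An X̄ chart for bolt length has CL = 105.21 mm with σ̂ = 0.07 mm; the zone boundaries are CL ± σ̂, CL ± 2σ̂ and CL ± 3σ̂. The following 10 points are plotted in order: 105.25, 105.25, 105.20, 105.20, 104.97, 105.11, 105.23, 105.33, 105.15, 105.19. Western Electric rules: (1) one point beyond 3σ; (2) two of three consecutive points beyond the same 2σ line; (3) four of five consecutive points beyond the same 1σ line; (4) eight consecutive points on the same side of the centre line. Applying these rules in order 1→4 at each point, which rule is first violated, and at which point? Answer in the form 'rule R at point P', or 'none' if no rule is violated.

rule 1 at point 5

Zone of each point (C = within 1σ̂, B = 1σ̂–2σ̂, A = 2σ̂–3σ̂, * = beyond 3σ̂; sign = side of CL): 1:+C, 2:+C, 3:-C, 4:-C, 5:-*, 6:-B, 7:+C, 8:+B, 9:-C, 10:-C
Rule 1 (one point beyond the 3σ limits) is satisfied at point 5.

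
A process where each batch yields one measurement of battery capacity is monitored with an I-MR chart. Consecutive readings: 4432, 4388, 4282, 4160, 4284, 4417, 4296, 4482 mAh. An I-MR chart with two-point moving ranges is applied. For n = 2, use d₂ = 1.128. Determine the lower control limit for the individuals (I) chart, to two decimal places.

4025.00

X̄ = (4432 + 4388 + 4282 + 4160 + 4284 + 4417 + 4296 + 4482) / 8 = 4342.6250
Moving ranges: 44, 106, 122, 124, 133, 121, 186; M̄R̄ = 836.0000 / 7 = 119.4286
LCL = X̄ − 3·M̄R̄/d₂ = 4342.6250 − 3 × 119.4286 / 1.128 = 4024.9958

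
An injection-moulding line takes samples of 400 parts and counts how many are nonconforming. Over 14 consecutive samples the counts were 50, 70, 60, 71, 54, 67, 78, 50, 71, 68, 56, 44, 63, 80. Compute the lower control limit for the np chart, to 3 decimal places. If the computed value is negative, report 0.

p̄ = Σdᵢ / (k·n) = 882 / (14 × 400) = 0.15750
LCL = np̄ − 3·√(np̄(1−p̄)) = 63.0000 − 3 × 7.2854 = 41.1437

41.144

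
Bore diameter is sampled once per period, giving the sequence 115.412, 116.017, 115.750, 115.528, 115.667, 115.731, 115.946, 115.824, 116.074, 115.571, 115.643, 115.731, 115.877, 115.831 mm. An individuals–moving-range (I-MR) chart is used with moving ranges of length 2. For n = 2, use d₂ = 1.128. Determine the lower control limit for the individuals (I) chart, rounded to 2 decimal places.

X̄ = (115.412 + 116.017 + 115.750 + 115.528 + 115.667 + 115.731 + 115.946 + 115.824 + 116.074 + 115.571 + 115.643 + 115.731 + 115.877 + 115.831) / 14 = 115.7573
Moving ranges: 0.605, 0.267, 0.222, 0.139, 0.064, 0.215, 0.122, 0.250, 0.503, 0.072, 0.088, 0.146, 0.046; M̄R̄ = 2.7390 / 13 = 0.2107
LCL = X̄ − 3·M̄R̄/d₂ = 115.7573 − 3 × 0.2107 / 1.128 = 115.1969

115.20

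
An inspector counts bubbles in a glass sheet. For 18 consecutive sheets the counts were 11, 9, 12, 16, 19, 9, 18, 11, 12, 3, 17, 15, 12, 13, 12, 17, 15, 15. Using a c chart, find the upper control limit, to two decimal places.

23.97

c̄ = (11 + 9 + 12 + 16 + 19 + 9 + 18 + 11 + 12 + 3 + 17 + 15 + 12 + 13 + 12 + 17 + 15 + 15) / 18 = 236 / 18 = 13.1111
UCL = c̄ + 3√c̄ = 13.1111 + 3 × √13.1111 = 13.1111 + 3 × 3.6209 = 23.9739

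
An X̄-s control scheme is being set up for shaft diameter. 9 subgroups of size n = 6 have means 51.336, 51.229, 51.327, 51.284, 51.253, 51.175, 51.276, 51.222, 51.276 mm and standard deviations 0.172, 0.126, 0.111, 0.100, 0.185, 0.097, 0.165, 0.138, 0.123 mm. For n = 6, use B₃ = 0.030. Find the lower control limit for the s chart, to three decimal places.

s̄ = (0.172 + 0.126 + 0.111 + 0.100 + 0.185 + 0.097 + 0.165 + 0.138 + 0.123) / 9 = 0.1352
LCL_s = B₃·s̄ = 0.030 × 0.1352 = 0.0041

0.004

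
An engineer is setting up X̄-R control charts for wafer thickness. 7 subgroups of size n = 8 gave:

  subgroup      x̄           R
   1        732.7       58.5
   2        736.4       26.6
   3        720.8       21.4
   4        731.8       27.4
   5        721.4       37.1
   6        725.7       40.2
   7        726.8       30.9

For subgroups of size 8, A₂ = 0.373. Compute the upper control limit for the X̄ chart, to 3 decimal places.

740.843

X̄̄ = (732.7 + 736.4 + 720.8 + 731.8 + 721.4 + 725.7 + 726.8) / 7 = 5095.6000 / 7 = 727.9429
R̄ = (58.5 + 26.6 + 21.4 + 27.4 + 37.1 + 40.2 + 30.9) / 7 = 242.1000 / 7 = 34.5857
UCL = X̄̄ + A₂·R̄ = 727.9429 + 0.373 × 34.5857 = 740.8433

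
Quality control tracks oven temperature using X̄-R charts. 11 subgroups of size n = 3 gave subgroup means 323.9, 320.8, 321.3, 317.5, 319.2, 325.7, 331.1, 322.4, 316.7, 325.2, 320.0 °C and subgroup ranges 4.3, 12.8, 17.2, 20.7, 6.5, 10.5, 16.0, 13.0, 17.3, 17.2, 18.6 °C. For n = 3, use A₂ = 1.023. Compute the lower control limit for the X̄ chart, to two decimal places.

307.83

X̄̄ = (323.9 + 320.8 + 321.3 + 317.5 + 319.2 + 325.7 + 331.1 + 322.4 + 316.7 + 325.2 + 320.0) / 11 = 3543.8000 / 11 = 322.1636
R̄ = (4.3 + 12.8 + 17.2 + 20.7 + 6.5 + 10.5 + 16.0 + 13.0 + 17.3 + 17.2 + 18.6) / 11 = 154.1000 / 11 = 14.0091
LCL = X̄̄ − A₂·R̄ = 322.1636 − 1.023 × 14.0091 = 307.8323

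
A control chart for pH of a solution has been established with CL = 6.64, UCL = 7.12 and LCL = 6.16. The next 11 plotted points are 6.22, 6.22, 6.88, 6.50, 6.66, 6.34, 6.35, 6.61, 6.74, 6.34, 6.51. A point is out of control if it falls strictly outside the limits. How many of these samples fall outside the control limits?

0

All 11 points lie within [6.16, 7.12].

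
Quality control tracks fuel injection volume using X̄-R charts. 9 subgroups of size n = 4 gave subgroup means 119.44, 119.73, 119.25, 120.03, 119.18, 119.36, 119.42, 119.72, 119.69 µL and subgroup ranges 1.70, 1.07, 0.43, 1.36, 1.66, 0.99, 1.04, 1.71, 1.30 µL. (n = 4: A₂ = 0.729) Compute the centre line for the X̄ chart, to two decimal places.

X̄̄ = (119.44 + 119.73 + 119.25 + 120.03 + 119.18 + 119.36 + 119.42 + 119.72 + 119.69) / 9 = 1075.8200 / 9 = 119.5356
CL = X̄̄ = 119.5356

119.54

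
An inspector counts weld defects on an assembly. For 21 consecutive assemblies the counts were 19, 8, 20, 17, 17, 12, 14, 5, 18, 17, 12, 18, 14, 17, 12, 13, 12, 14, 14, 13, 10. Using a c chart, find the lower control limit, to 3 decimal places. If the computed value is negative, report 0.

c̄ = (19 + 8 + 20 + 17 + 17 + 12 + 14 + 5 + 18 + 17 + 12 + 18 + 14 + 17 + 12 + 13 + 12 + 14 + 14 + 13 + 10) / 21 = 296 / 21 = 14.0952
LCL = c̄ − 3√c̄ = 14.0952 − 3 × 3.7544 = 2.8322

2.832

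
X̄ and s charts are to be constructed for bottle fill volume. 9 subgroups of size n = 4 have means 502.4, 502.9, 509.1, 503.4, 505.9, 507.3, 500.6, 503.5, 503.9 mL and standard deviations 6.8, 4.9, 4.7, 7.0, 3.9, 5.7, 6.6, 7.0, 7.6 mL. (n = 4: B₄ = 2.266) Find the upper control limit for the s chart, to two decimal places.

13.65

s̄ = (6.8 + 4.9 + 4.7 + 7.0 + 3.9 + 5.7 + 6.6 + 7.0 + 7.6) / 9 = 6.0222
UCL_s = B₄·s̄ = 2.266 × 6.0222 = 13.6464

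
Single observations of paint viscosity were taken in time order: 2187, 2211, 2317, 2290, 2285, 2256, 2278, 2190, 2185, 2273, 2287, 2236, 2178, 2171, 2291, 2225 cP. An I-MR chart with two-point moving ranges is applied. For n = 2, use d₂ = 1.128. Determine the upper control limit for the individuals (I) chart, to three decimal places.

X̄ = (2187 + 2211 + 2317 + 2290 + 2285 + 2256 + 2278 + 2190 + 2185 + 2273 + 2287 + 2236 + 2178 + 2171 + 2291 + 2225) / 16 = 2241.2500
Moving ranges: 24, 106, 27, 5, 29, 22, 88, 5, 88, 14, 51, 58, 7, 120, 66; M̄R̄ = 710.0000 / 15 = 47.3333
UCL = X̄ + 3·M̄R̄/d₂ = 2241.2500 + 3 × 47.3333 / 1.128 = 2367.1365

2367.137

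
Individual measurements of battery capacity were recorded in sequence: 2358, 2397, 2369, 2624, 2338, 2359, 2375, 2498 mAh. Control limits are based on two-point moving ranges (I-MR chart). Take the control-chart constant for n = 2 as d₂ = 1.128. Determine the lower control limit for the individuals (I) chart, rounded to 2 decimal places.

2122.96

X̄ = (2358 + 2397 + 2369 + 2624 + 2338 + 2359 + 2375 + 2498) / 8 = 2414.7500
Moving ranges: 39, 28, 255, 286, 21, 16, 123; M̄R̄ = 768.0000 / 7 = 109.7143
LCL = X̄ − 3·M̄R̄/d₂ = 2414.7500 − 3 × 109.7143 / 1.128 = 2122.9567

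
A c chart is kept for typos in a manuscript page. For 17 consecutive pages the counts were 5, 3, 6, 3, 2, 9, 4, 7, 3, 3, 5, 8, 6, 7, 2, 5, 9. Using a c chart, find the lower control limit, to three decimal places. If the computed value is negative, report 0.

0.000

c̄ = (5 + 3 + 6 + 3 + 2 + 9 + 4 + 7 + 3 + 3 + 5 + 8 + 6 + 7 + 2 + 5 + 9) / 17 = 87 / 17 = 5.1176
LCL = c̄ − 3√c̄ = 5.1176 − 3 × 2.2622 = -1.6690 → 0 (cannot be negative)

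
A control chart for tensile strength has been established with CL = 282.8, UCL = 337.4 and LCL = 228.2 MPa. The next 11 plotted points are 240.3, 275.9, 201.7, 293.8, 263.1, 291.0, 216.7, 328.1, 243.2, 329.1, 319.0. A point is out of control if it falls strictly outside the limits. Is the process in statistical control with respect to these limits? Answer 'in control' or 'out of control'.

out of control

Compare each point to [228.2, 337.4]: sample 3 = 201.7 < LCL; sample 7 = 216.7 < LCL.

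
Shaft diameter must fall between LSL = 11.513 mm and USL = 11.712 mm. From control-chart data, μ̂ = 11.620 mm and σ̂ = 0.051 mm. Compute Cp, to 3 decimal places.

Cp = (USL − LSL) / (6σ̂) = (11.712 − 11.513) / (6 × 0.051) = 0.1990 / 0.3060 = 0.6503

0.650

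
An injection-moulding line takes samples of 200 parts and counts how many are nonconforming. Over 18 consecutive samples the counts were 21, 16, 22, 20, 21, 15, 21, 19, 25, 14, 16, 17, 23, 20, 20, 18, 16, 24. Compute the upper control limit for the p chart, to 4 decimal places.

0.1594

p̄ = Σdᵢ / (k·n) = 348 / (18 × 200) = 0.09667
UCL = p̄ + 3·√(p̄(1−p̄)/n) = 0.09667 + 3 × √(0.09667×0.90333/200) = 0.09667 + 3 × 0.02090 = 0.15935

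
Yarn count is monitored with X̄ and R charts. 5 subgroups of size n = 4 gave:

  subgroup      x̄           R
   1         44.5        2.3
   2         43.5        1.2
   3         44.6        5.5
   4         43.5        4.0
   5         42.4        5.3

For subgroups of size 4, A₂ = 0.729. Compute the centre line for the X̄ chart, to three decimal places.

X̄̄ = (44.5 + 43.5 + 44.6 + 43.5 + 42.4) / 5 = 218.5000 / 5 = 43.7000
CL = X̄̄ = 43.7000

43.700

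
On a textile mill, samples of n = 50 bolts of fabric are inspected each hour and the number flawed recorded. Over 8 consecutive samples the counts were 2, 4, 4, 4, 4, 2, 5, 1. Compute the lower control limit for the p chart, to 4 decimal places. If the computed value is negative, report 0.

0.0000

p̄ = Σdᵢ / (k·n) = 26 / (8 × 50) = 0.06500
LCL = p̄ − 3·√(p̄(1−p̄)/n) = 0.06500 − 3 × 0.03486 = -0.03959 → 0 (negative, so LCL = 0)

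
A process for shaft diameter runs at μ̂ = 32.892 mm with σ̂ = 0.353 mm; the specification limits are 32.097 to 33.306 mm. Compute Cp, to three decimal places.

Cp = (USL − LSL) / (6σ̂) = (33.306 − 32.097) / (6 × 0.353) = 1.2090 / 2.1180 = 0.5708

0.571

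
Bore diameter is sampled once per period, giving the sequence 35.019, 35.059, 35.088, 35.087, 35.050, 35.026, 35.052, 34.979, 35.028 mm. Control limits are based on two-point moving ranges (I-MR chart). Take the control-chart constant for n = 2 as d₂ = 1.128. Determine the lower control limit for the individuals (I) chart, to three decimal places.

X̄ = (35.019 + 35.059 + 35.088 + 35.087 + 35.050 + 35.026 + 35.052 + 34.979 + 35.028) / 9 = 35.0431
Moving ranges: 0.040, 0.029, 0.001, 0.037, 0.024, 0.026, 0.073, 0.049; M̄R̄ = 0.2790 / 8 = 0.0349
LCL = X̄ − 3·M̄R̄/d₂ = 35.0431 − 3 × 0.0349 / 1.128 = 34.9504

34.950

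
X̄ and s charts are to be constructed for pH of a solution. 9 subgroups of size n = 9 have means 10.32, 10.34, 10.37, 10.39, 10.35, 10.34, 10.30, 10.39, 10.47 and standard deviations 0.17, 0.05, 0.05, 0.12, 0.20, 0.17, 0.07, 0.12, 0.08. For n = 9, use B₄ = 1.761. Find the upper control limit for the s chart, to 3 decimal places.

0.202

s̄ = (0.17 + 0.05 + 0.05 + 0.12 + 0.20 + 0.17 + 0.07 + 0.12 + 0.08) / 9 = 0.1144
UCL_s = B₄·s̄ = 1.761 × 0.1144 = 0.2015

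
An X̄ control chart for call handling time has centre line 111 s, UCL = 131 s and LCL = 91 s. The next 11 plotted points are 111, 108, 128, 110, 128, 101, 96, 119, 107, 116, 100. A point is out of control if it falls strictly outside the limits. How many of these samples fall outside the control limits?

All 11 points lie within [91, 131].

0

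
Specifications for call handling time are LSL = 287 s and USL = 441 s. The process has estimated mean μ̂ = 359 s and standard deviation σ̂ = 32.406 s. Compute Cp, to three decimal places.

0.792

Cp = (USL − LSL) / (6σ̂) = (441 − 287) / (6 × 32.406) = 154.0000 / 194.4360 = 0.7920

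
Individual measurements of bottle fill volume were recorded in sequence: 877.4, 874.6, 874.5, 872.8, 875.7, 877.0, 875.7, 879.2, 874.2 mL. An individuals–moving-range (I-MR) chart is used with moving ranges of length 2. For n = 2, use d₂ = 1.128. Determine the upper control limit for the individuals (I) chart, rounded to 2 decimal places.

X̄ = (877.4 + 874.6 + 874.5 + 872.8 + 875.7 + 877.0 + 875.7 + 879.2 + 874.2) / 9 = 875.6778
Moving ranges: 2.8, 0.1, 1.7, 2.9, 1.3, 1.3, 3.5, 5.0; M̄R̄ = 18.6000 / 8 = 2.3250
UCL = X̄ + 3·M̄R̄/d₂ = 875.6778 + 3 × 2.3250 / 1.128 = 881.8613

881.86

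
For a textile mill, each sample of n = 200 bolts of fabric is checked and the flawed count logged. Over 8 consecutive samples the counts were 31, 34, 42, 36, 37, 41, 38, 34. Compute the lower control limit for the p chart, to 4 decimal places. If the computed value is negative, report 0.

p̄ = Σdᵢ / (k·n) = 293 / (8 × 200) = 0.18313
LCL = p̄ − 3·√(p̄(1−p̄)/n) = 0.18313 − 3 × 0.02735 = 0.10108

0.1011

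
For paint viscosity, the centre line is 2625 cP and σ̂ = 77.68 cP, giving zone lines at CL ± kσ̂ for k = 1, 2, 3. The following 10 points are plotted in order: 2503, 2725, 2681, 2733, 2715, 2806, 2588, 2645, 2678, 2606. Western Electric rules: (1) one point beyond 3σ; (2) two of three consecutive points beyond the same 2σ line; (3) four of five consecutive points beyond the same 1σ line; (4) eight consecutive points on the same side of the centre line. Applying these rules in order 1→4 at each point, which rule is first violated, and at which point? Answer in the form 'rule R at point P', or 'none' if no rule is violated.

Zone of each point (C = within 1σ̂, B = 1σ̂–2σ̂, A = 2σ̂–3σ̂, * = beyond 3σ̂; sign = side of CL): 1:-B, 2:+B, 3:+C, 4:+B, 5:+B, 6:+A, 7:-C, 8:+C, 9:+C, 10:-C
Rule 3 (four of five consecutive points beyond the same 1σ limit) is satisfied at point 6.

rule 3 at point 6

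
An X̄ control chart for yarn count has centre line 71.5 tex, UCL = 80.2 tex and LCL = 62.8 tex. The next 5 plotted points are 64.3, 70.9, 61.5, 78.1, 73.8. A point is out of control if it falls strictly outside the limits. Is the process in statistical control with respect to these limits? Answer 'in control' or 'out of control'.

Compare each point to [62.8, 80.2]: sample 3 = 61.5 < LCL.

out of control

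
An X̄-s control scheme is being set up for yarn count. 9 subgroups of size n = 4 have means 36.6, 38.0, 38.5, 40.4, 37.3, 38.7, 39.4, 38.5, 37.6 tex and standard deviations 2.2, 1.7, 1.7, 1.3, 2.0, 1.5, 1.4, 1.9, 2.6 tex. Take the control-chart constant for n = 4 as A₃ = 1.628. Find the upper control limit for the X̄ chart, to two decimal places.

41.28

X̄̄ = (36.6 + 38.0 + 38.5 + 40.4 + 37.3 + 38.7 + 39.4 + 38.5 + 37.6) / 9 = 38.3333
s̄ = (2.2 + 1.7 + 1.7 + 1.3 + 2.0 + 1.5 + 1.4 + 1.9 + 2.6) / 9 = 1.8111
UCL = X̄̄ + A₃·s̄ = 38.3333 + 1.628 × 1.8111 = 41.2818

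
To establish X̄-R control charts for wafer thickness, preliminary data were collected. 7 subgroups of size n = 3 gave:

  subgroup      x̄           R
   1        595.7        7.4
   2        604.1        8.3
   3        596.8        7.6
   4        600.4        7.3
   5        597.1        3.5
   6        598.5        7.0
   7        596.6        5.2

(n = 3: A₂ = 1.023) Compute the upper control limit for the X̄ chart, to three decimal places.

X̄̄ = (595.7 + 604.1 + 596.8 + 600.4 + 597.1 + 598.5 + 596.6) / 7 = 4189.2000 / 7 = 598.4571
R̄ = (7.4 + 8.3 + 7.6 + 7.3 + 3.5 + 7.0 + 5.2) / 7 = 46.3000 / 7 = 6.6143
UCL = X̄̄ + A₂·R̄ = 598.4571 + 1.023 × 6.6143 = 605.2236

605.224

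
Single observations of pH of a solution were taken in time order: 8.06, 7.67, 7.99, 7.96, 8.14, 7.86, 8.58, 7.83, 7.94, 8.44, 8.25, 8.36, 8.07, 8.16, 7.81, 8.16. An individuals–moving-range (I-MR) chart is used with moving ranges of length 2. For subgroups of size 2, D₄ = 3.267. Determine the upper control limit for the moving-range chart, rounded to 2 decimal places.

Moving ranges: 0.39, 0.32, 0.03, 0.18, 0.28, 0.72, 0.75, 0.11, 0.50, 0.19, 0.11, 0.29, 0.09, 0.35, 0.35; M̄R̄ = 4.6600 / 15 = 0.3107
UCL_MR = D₄·M̄R̄ = 3.267 × 0.3107 = 1.0149

1.01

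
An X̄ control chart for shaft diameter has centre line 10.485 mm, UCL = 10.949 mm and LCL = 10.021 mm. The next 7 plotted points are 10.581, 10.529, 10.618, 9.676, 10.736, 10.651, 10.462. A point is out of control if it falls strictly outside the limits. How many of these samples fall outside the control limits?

Compare each point to [10.021, 10.949]: sample 4 = 9.676 < LCL.

1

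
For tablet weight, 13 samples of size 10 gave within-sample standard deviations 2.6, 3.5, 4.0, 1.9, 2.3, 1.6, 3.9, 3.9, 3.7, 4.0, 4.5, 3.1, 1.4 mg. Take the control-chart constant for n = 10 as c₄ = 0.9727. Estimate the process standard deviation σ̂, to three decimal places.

s̄ = (2.6 + 3.5 + 4.0 + 1.9 + 2.3 + 1.6 + 3.9 + 3.9 + 3.7 + 4.0 + 4.5 + 3.1 + 1.4) / 13 = 3.1077
σ̂ = s̄ / c₄ = 3.1077 / 0.9727 = 3.1949

3.195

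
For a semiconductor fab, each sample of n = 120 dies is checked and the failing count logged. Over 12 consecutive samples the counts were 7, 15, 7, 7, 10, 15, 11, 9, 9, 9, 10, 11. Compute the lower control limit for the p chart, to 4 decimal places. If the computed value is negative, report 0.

0.0076

p̄ = Σdᵢ / (k·n) = 120 / (12 × 120) = 0.08333
LCL = p̄ − 3·√(p̄(1−p̄)/n) = 0.08333 − 3 × 0.02523 = 0.00764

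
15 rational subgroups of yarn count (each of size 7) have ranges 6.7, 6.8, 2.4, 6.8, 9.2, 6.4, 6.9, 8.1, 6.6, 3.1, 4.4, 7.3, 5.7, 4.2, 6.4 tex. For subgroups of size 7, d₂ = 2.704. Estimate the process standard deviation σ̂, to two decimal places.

R̄ = (6.7 + 6.8 + 2.4 + 6.8 + 9.2 + 6.4 + 6.9 + 8.1 + 6.6 + 3.1 + 4.4 + 7.3 + 5.7 + 4.2 + 6.4) / 15 = 6.0667
σ̂ = R̄ / d₂ = 6.0667 / 2.704 = 2.2436

2.24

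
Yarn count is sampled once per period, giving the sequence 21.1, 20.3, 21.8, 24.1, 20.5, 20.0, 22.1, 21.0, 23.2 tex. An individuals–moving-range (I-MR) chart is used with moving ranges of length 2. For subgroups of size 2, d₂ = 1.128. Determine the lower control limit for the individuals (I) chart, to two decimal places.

X̄ = (21.1 + 20.3 + 21.8 + 24.1 + 20.5 + 20.0 + 22.1 + 21.0 + 23.2) / 9 = 21.5667
Moving ranges: 0.8, 1.5, 2.3, 3.6, 0.5, 2.1, 1.1, 2.2; M̄R̄ = 14.1000 / 8 = 1.7625
LCL = X̄ − 3·M̄R̄/d₂ = 21.5667 − 3 × 1.7625 / 1.128 = 16.8792

16.88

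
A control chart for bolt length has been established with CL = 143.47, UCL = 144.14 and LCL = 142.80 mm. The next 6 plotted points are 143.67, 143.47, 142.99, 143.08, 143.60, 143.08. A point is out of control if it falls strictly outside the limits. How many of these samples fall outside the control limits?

All 6 points lie within [142.80, 144.14].

0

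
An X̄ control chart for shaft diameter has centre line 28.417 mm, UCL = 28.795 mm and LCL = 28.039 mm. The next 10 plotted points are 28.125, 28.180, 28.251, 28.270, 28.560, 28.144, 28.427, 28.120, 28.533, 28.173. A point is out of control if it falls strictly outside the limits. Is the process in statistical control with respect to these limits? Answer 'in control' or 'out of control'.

in control

All 10 points lie within [28.039, 28.795].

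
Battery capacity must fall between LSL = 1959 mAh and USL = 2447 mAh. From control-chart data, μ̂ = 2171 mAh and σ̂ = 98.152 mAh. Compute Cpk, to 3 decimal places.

Cpu = (USL − μ̂) / (3σ̂) = (2447 − 2171) / (3 × 98.152) = 0.9373; Cpl = (μ̂ − LSL) / (3σ̂) = (2171 − 1959) / (3 × 98.152) = 0.7200; Cpk = min(Cpu, Cpl) = 0.7200

0.720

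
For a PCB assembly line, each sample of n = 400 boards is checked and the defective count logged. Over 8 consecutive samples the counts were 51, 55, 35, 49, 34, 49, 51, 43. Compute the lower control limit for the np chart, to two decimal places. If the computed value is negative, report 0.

26.76

p̄ = Σdᵢ / (k·n) = 367 / (8 × 400) = 0.11469
LCL = np̄ − 3·√(np̄(1−p̄)) = 45.8750 − 3 × 6.3729 = 26.7563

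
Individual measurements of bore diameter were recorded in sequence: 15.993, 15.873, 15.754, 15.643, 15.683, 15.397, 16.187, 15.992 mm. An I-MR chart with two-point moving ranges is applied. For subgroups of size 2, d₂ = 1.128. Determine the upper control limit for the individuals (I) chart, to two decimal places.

X̄ = (15.993 + 15.873 + 15.754 + 15.643 + 15.683 + 15.397 + 16.187 + 15.992) / 8 = 15.8153
Moving ranges: 0.120, 0.119, 0.111, 0.040, 0.286, 0.790, 0.195; M̄R̄ = 1.6610 / 7 = 0.2373
UCL = X̄ + 3·M̄R̄/d₂ = 15.8153 + 3 × 0.2373 / 1.128 = 16.4463

16.45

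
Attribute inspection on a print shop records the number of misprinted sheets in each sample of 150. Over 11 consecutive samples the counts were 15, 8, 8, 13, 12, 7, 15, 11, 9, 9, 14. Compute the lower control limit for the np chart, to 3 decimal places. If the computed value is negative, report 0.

p̄ = Σdᵢ / (k·n) = 121 / (11 × 150) = 0.07333
LCL = np̄ − 3·√(np̄(1−p̄)) = 11.0000 − 3 × 3.1927 = 1.4219

1.422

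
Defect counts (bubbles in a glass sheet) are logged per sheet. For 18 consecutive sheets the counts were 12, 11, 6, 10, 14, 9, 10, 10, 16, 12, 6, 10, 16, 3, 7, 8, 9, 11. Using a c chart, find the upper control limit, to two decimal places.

c̄ = (12 + 11 + 6 + 10 + 14 + 9 + 10 + 10 + 16 + 12 + 6 + 10 + 16 + 3 + 7 + 8 + 9 + 11) / 18 = 180 / 18 = 10.0000
UCL = c̄ + 3√c̄ = 10.0000 + 3 × √10.0000 = 10.0000 + 3 × 3.1623 = 19.4868

19.49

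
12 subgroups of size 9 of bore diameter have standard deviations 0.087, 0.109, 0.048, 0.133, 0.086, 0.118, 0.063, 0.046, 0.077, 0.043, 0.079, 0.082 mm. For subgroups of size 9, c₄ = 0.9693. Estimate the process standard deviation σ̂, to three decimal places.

0.083

s̄ = (0.087 + 0.109 + 0.048 + 0.133 + 0.086 + 0.118 + 0.063 + 0.046 + 0.077 + 0.043 + 0.079 + 0.082) / 12 = 0.0809
σ̂ = s̄ / c₄ = 0.0809 / 0.9693 = 0.0835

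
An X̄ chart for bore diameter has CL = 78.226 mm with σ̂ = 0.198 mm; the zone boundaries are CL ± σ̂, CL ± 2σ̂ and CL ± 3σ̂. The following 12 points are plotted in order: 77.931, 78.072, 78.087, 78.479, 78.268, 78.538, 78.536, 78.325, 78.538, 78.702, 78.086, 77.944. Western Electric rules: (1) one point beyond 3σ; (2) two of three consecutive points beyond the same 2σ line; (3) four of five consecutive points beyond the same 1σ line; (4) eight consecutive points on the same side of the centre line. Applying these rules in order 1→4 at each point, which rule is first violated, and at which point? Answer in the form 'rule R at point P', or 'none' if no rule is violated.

Zone of each point (C = within 1σ̂, B = 1σ̂–2σ̂, A = 2σ̂–3σ̂, * = beyond 3σ̂; sign = side of CL): 1:-B, 2:-C, 3:-C, 4:+B, 5:+C, 6:+B, 7:+B, 8:+C, 9:+B, 10:+A, 11:-C, 12:-B
Rule 3 (four of five consecutive points beyond the same 1σ limit) is satisfied at point 10.

rule 3 at point 10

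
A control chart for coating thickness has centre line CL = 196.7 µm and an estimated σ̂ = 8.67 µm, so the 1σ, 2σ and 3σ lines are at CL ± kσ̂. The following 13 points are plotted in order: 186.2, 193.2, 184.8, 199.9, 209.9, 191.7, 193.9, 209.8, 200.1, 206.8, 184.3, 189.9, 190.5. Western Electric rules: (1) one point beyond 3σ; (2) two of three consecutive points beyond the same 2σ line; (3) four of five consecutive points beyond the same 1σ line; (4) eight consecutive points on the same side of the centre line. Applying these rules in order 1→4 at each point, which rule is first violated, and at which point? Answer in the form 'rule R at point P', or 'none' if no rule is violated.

Zone of each point (C = within 1σ̂, B = 1σ̂–2σ̂, A = 2σ̂–3σ̂, * = beyond 3σ̂; sign = side of CL): 1:-B, 2:-C, 3:-B, 4:+C, 5:+B, 6:-C, 7:-C, 8:+B, 9:+C, 10:+B, 11:-B, 12:-C, 13:-C
No rule fires across all 13 points.

none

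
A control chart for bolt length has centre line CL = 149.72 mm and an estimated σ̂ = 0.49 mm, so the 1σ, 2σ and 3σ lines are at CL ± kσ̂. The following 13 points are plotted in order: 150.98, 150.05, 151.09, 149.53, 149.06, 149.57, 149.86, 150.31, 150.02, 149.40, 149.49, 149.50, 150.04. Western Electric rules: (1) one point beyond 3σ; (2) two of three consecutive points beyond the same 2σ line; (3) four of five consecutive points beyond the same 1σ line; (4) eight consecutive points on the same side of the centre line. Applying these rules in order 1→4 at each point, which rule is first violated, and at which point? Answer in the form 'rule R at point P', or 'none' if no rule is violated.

rule 2 at point 3

Zone of each point (C = within 1σ̂, B = 1σ̂–2σ̂, A = 2σ̂–3σ̂, * = beyond 3σ̂; sign = side of CL): 1:+A, 2:+C, 3:+A, 4:-C, 5:-B, 6:-C, 7:+C, 8:+B, 9:+C, 10:-C, 11:-C, 12:-C, 13:+C
Rule 2 (two of three consecutive points beyond the same 2σ limit) is satisfied at point 3.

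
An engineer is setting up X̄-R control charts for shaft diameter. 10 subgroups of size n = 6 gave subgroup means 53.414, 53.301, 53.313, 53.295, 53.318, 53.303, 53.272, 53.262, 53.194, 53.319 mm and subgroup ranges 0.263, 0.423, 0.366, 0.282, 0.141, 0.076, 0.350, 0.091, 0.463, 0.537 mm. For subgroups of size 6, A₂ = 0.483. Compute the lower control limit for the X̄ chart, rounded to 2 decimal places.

X̄̄ = (53.414 + 53.301 + 53.313 + 53.295 + 53.318 + 53.303 + 53.272 + 53.262 + 53.194 + 53.319) / 10 = 532.9910 / 10 = 53.2991
R̄ = (0.263 + 0.423 + 0.366 + 0.282 + 0.141 + 0.076 + 0.350 + 0.091 + 0.463 + 0.537) / 10 = 2.9920 / 10 = 0.2992
LCL = X̄̄ − A₂·R̄ = 53.2991 − 0.483 × 0.2992 = 53.1546

53.15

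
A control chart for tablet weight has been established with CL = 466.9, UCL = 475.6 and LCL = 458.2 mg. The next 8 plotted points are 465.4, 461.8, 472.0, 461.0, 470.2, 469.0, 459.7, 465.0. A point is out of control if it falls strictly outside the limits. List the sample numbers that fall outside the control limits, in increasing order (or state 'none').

none

All 8 points lie within [458.2, 475.6].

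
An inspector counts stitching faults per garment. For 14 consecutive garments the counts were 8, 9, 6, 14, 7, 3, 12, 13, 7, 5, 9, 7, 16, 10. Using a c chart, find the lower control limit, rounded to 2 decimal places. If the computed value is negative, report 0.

0.00

c̄ = (8 + 9 + 6 + 14 + 7 + 3 + 12 + 13 + 7 + 5 + 9 + 7 + 16 + 10) / 14 = 126 / 14 = 9.0000
LCL = c̄ − 3√c̄ = 9.0000 − 3 × 3.0000 = 0.0000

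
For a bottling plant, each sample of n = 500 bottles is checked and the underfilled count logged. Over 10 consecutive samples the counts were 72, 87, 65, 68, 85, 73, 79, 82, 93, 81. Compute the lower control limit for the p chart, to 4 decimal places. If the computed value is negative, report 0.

0.1082

p̄ = Σdᵢ / (k·n) = 785 / (10 × 500) = 0.15700
LCL = p̄ − 3·√(p̄(1−p̄)/n) = 0.15700 − 3 × 0.01627 = 0.10819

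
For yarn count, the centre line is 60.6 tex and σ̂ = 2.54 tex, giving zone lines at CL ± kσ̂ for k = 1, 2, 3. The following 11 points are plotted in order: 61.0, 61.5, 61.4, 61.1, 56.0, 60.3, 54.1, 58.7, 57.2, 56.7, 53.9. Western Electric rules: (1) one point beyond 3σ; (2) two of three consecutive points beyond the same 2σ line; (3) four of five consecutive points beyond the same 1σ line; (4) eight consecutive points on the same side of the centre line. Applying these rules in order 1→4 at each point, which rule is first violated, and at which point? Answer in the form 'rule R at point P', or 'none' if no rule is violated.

Zone of each point (C = within 1σ̂, B = 1σ̂–2σ̂, A = 2σ̂–3σ̂, * = beyond 3σ̂; sign = side of CL): 1:+C, 2:+C, 3:+C, 4:+C, 5:-B, 6:-C, 7:-A, 8:-C, 9:-B, 10:-B, 11:-A
Rule 3 (four of five consecutive points beyond the same 1σ limit) is satisfied at point 11.

rule 3 at point 11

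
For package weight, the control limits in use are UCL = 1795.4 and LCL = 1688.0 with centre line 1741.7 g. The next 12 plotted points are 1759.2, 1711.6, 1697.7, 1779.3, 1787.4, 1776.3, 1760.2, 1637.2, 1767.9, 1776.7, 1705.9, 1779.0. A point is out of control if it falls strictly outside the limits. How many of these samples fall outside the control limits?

Compare each point to [1688.0, 1795.4]: sample 8 = 1637.2 < LCL.

1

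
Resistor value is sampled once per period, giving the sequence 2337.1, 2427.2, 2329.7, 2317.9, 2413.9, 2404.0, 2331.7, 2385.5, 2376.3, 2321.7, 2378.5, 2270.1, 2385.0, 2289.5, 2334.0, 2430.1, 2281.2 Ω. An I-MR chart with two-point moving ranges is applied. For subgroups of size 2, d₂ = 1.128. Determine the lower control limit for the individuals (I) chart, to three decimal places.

2160.860

X̄ = (2337.1 + 2427.2 + 2329.7 + 2317.9 + 2413.9 + 2404.0 + 2331.7 + 2385.5 + 2376.3 + 2321.7 + 2378.5 + 2270.1 + 2385.0 + 2289.5 + 2334.0 + 2430.1 + 2281.2) / 17 = 2353.7294
Moving ranges: 90.1, 97.5, 11.8, 96.0, 9.9, 72.3, 53.8, 9.2, 54.6, 56.8, 108.4, 114.9, 95.5, 44.5, 96.1, 148.9; M̄R̄ = 1160.3000 / 16 = 72.5187
LCL = X̄ − 3·M̄R̄/d₂ = 2353.7294 − 3 × 72.5187 / 1.128 = 2160.8604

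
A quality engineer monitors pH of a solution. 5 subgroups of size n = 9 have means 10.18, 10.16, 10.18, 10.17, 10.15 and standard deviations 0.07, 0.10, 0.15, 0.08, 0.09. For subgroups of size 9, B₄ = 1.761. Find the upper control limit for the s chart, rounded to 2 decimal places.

s̄ = (0.07 + 0.10 + 0.15 + 0.08 + 0.09) / 5 = 0.0980
UCL_s = B₄·s̄ = 1.761 × 0.0980 = 0.1726

0.17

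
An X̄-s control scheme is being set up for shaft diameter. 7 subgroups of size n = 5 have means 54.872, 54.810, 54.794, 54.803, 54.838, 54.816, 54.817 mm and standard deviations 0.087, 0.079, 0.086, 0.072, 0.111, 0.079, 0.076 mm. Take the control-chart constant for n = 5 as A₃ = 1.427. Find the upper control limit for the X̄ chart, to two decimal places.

X̄̄ = (54.872 + 54.810 + 54.794 + 54.803 + 54.838 + 54.816 + 54.817) / 7 = 54.8214
s̄ = (0.087 + 0.079 + 0.086 + 0.072 + 0.111 + 0.079 + 0.076) / 7 = 0.0843
UCL = X̄̄ + A₃·s̄ = 54.8214 + 1.427 × 0.0843 = 54.9417

54.94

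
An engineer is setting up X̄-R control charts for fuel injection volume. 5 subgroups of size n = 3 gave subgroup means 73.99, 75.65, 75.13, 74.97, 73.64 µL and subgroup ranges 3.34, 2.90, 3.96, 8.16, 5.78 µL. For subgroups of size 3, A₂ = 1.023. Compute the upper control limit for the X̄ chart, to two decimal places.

X̄̄ = (73.99 + 75.65 + 75.13 + 74.97 + 73.64) / 5 = 373.3800 / 5 = 74.6760
R̄ = (3.34 + 2.90 + 3.96 + 8.16 + 5.78) / 5 = 24.1400 / 5 = 4.8280
UCL = X̄̄ + A₂·R̄ = 74.6760 + 1.023 × 4.8280 = 79.6150

79.62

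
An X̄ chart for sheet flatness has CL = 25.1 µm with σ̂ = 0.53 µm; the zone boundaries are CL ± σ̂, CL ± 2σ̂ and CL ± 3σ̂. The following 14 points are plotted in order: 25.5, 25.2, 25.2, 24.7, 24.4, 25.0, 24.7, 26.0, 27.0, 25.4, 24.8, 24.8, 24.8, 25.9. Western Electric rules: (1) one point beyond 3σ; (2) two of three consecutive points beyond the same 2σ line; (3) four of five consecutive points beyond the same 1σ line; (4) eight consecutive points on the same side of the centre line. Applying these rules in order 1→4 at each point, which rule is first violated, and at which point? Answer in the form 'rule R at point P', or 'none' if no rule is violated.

rule 1 at point 9

Zone of each point (C = within 1σ̂, B = 1σ̂–2σ̂, A = 2σ̂–3σ̂, * = beyond 3σ̂; sign = side of CL): 1:+C, 2:+C, 3:+C, 4:-C, 5:-B, 6:-C, 7:-C, 8:+B, 9:+*, 10:+C, 11:-C, 12:-C, 13:-C, 14:+B
Rule 1 (one point beyond the 3σ limits) is satisfied at point 9.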